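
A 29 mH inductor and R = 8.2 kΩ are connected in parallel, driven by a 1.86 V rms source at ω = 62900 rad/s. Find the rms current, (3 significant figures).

X_L = ωL = 1820 Ω
Parallel: admittances add. Y = 1/R + 1/(jωL)
Y = (0.000122 − j0.000548) S
|Y| = 0.000562 S → |Z| = 1/|Y| = 1780 Ω, ∠Z = −∠Y = 77.5°
I = V/|Z| = 1.86/1780 = 1.04 mA

1.04 mA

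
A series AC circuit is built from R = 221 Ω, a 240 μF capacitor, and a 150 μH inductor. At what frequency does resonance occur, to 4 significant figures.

838.8 Hz

ω₀ = 1/√(LC) = 1/√(0.00015 × 0.00024) = 5270 rad/s
f₀ = ω₀/(2π) = 838.8 Hz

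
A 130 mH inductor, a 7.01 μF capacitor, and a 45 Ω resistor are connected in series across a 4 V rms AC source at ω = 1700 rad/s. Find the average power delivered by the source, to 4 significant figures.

X_L = ωL = 221.0 Ω
X_C = 1/(ωC) = 83.91 Ω
Net reactance X = X_L − X_C = 137.1 Ω
Z = 45.00 + j137.1 Ω
|Z| = √(45.00² + 137.1²) = 144.3 Ω
∠Z = arctan(137.1/45.00) = 71.83°
I = V/|Z| = 27.72 mA
P = VI cos φ = 4 × 0.02772 × cos(71.83°) = 34.59 mW

34.59 mW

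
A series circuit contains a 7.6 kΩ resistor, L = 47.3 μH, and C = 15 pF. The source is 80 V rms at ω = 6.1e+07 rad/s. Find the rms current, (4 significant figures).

X_L = ωL = 2885 Ω
X_C = 1/(ωC) = 1093 Ω
Net reactance X = X_L − X_C = 1792 Ω
Z = 7600 + j1792 Ω
|Z| = √(7600² + 1792²) = 7809 Ω
I = V/|Z| = 80/7809 = 10.25 mA

10.25 mA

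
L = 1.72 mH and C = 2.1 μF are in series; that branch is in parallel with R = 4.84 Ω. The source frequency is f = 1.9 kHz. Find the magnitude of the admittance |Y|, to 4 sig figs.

ω = 2πf = 11940 rad/s
X_L = ωL = 20.53 Ω
X_C = 1/(ωC) = 39.89 Ω
Branch 1: Z₁ = R = 4.840 Ω
Branch 2 (series LC): Z₂ = j(X_L − X_C) = −j19.36 Ω
Parallel: Z = Z₁Z₂/(Z₁+Z₂), |Z| = 4.695 Ω, ∠Z = -14.04°
|Y| = 1/|Z| = 213.0 mS

213.0 mS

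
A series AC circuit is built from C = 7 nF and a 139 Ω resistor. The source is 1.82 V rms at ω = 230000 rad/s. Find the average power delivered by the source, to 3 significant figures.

X_C = 1/(ωC) = 621 Ω
Z = 139 − j621 Ω
|Z| = √(139² + 621²) = 636 Ω
∠Z = arctan(-621/139) = -77.4°
I = V/|Z| = 2.86 mA
P = VI cos φ = 1.82 × 0.00286 × cos(-77.4°) = 1.14 mW

1.14 mW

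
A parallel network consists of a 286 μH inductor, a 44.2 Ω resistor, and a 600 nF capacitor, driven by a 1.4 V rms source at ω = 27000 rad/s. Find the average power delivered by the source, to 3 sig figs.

44.3 mW

X_L = ωL = 7.72 Ω
X_C = 1/(ωC) = 61.7 Ω
Parallel: admittances add. Y = 1/R + 1/(jωL) + jωC
Y = (0.0226 − j0.113) S
|Y| = 0.116 S → |Z| = 1/|Y| = 8.66 Ω, ∠Z = −∠Y = 78.7°
I = V/|Z| = 162 mA
P = VI cos φ = 1.4 × 0.162 × cos(78.7°) = 44.3 mW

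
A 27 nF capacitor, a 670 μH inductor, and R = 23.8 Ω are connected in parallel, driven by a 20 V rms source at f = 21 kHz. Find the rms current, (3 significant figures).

855 mA

ω = 2πf = 131900 rad/s
X_L = ωL = 88.4 Ω
X_C = 1/(ωC) = 281 Ω
Parallel: admittances add. Y = 1/R + 1/(jωL) + jωC
Y = (0.0420 − j0.00775) S
|Y| = 0.0427 S → |Z| = 1/|Y| = 23.4 Ω, ∠Z = −∠Y = 10.4°
I = V/|Z| = 20/23.4 = 855 mA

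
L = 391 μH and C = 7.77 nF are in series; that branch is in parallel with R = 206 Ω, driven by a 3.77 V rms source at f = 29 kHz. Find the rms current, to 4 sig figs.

19.24 mA

ω = 2πf = 182200 rad/s
X_L = ωL = 71.25 Ω
X_C = 1/(ωC) = 706.3 Ω
Branch 1: Z₁ = R = 206.0 Ω
Branch 2 (series LC): Z₂ = j(X_L − X_C) = −j635.1 Ω
Parallel: Z = Z₁Z₂/(Z₁+Z₂), |Z| = 195.9 Ω, ∠Z = -17.97°
I = V/|Z| = 3.77/195.9 = 19.24 mA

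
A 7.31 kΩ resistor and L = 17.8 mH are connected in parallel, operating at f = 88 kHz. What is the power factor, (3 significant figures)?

ω = 2πf = 552900 rad/s
X_L = ωL = 9840 Ω
Parallel: admittances add. Y = 1/R + 1/(jωL)
Y = (0.000137 − j0.000102) S
|Y| = 0.000170 S → |Z| = 1/|Y| = 5870 Ω, ∠Z = −∠Y = 36.6°
cos φ = cos(36.6°) = 0.803

0.803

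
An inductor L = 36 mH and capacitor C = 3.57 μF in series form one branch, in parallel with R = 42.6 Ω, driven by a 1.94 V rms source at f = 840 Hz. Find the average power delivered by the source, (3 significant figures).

ω = 2πf = 5278 rad/s
X_L = ωL = 190 Ω
X_C = 1/(ωC) = 53.1 Ω
Branch 1: Z₁ = R = 42.6 Ω
Branch 2 (series LC): Z₂ = j(X_L − X_C) = j137 Ω
Parallel: Z = Z₁Z₂/(Z₁+Z₂), |Z| = 40.7 Ω, ∠Z = 17.3°
I = V/|Z| = 47.7 mA
P = VI cos φ = 1.94 × 0.0477 × cos(17.3°) = 88.3 mW

88.3 mW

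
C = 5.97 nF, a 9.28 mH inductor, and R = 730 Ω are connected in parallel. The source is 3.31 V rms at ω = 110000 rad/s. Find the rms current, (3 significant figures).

4.66 mA

X_L = ωL = 1020 Ω
X_C = 1/(ωC) = 1520 Ω
Parallel: admittances add. Y = 1/R + 1/(jωL) + jωC
Y = (0.00137 − j0.000323) S
|Y| = 0.00141 S → |Z| = 1/|Y| = 711 Ω, ∠Z = −∠Y = 13.3°
I = V/|Z| = 3.31/711 = 4.66 mA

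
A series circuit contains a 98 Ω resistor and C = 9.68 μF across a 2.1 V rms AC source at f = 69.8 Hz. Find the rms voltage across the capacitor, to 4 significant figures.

ω = 2πf = 438.6 rad/s
X_C = 1/(ωC) = 235.6 Ω
Z = 98.00 − j235.6 Ω
|Z| = √(98.00² + 235.6²) = 255.1 Ω
I = V/|Z| = 8.231 mA
V_C = I·|Z_C| = 0.008231 × 235.6 = 1.939 V

1.939 V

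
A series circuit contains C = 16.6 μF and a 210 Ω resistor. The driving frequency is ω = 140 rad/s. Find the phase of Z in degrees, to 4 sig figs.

-63.99°

X_C = 1/(ωC) = 430.3 Ω
Z = 210.0 − j430.3 Ω
|Z| = √(210.0² + 430.3²) = 478.8 Ω
∠Z = arctan(-430.3/210.0) = -63.99°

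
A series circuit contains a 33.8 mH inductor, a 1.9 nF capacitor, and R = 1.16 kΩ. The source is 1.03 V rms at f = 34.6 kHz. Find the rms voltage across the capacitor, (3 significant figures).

ω = 2πf = 217400 rad/s
X_L = ωL = 7350 Ω
X_C = 1/(ωC) = 2420 Ω
Net reactance X = X_L − X_C = 4930 Ω
Z = 1160 + j4930 Ω
|Z| = √(1160² + 4930²) = 5060 Ω
I = V/|Z| = 203 μA
V_C = I·|Z_C| = 0.000203 × 2420 = 0.493 V

0.493 V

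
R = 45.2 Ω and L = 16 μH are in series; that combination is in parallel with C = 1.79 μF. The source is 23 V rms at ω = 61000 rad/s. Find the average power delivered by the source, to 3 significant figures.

11.7 W

X_L = ωL = 0.976 Ω
X_C = 1/(ωC) = 9.16 Ω
Branch 1 (R+jX_L): Z₁ = 45.2 + j0.976 Ω, |Z₁| = 45.2 Ω
Branch 2 (−jX_C): Z₂ = −j9.16 Ω
Parallel: Z = Z₁Z₂/(Z₁+Z₂), |Z| = 9.01 Ω, ∠Z = -78.5°
I = V/|Z| = 2.55 A
P = VI cos φ = 23 × 2.55 × cos(-78.5°) = 11.7 W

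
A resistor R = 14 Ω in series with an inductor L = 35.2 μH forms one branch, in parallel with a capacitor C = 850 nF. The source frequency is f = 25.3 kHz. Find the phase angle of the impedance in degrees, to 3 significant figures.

-60.9°

ω = 2πf = 159000 rad/s
X_L = ωL = 5.60 Ω
X_C = 1/(ωC) = 7.40 Ω
Branch 1 (R+jX_L): Z₁ = 14.0 + j5.60 Ω, |Z₁| = 15.1 Ω
Branch 2 (−jX_C): Z₂ = −j7.40 Ω
Parallel: Z = Z₁Z₂/(Z₁+Z₂), |Z| = 7.90 Ω, ∠Z = -60.9°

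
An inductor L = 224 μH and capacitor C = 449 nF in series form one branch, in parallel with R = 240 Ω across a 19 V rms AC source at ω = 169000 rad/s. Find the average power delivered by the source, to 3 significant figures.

X_L = ωL = 37.9 Ω
X_C = 1/(ωC) = 13.2 Ω
Branch 1: Z₁ = R = 240 Ω
Branch 2 (series LC): Z₂ = j(X_L − X_C) = j24.7 Ω
Parallel: Z = Z₁Z₂/(Z₁+Z₂), |Z| = 24.5 Ω, ∠Z = 84.1°
I = V/|Z| = 774 mA
P = VI cos φ = 19 × 0.774 × cos(84.1°) = 1.50 W

1.50 W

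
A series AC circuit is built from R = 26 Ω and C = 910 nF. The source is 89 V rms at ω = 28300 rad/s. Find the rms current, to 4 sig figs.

X_C = 1/(ωC) = 38.83 Ω
Z = 26.00 − j38.83 Ω
|Z| = √(26.00² + 38.83²) = 46.73 Ω
I = V/|Z| = 89/46.73 = 1.905 A

1.905 A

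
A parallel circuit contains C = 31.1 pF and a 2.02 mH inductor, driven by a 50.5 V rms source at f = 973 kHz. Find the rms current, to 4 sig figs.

ω = 2πf = 6.114e+06 rad/s
X_L = ωL = 12350 Ω
X_C = 1/(ωC) = 5260 Ω
Parallel: admittances add. Y = 1/(jωL) + jωC
Y = (0 + j0.0001092) S
|Y| = 0.0001092 S → |Z| = 1/|Y| = 9161 Ω, ∠Z = −∠Y = -90.00°
I = V/|Z| = 50.5/9161 = 5.512 mA

5.512 mA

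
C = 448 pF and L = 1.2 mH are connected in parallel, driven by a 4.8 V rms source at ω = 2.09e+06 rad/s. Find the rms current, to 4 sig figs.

2.580 mA

X_L = ωL = 2508 Ω
X_C = 1/(ωC) = 1068 Ω
Parallel: admittances add. Y = 1/(jωL) + jωC
Y = (0 + j0.0005376) S
|Y| = 0.0005376 S → |Z| = 1/|Y| = 1860 Ω, ∠Z = −∠Y = -90.00°
I = V/|Z| = 4.8/1860 = 2.580 mA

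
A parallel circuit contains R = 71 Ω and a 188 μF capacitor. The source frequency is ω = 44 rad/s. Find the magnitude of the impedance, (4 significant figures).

61.22 Ω

X_C = 1/(ωC) = 120.9 Ω
Parallel: admittances add. Y = 1/R + jωC
Y = (0.01408 + j0.008272) S
|Y| = 0.01633 S → |Z| = 1/|Y| = 61.22 Ω, ∠Z = −∠Y = -30.43°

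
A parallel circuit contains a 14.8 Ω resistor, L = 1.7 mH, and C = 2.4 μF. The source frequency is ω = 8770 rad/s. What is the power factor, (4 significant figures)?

X_L = ωL = 14.91 Ω
X_C = 1/(ωC) = 47.51 Ω
Parallel: admittances add. Y = 1/R + 1/(jωL) + jωC
Y = (0.06757 − j0.04603) S
|Y| = 0.08175 S → |Z| = 1/|Y| = 12.23 Ω, ∠Z = −∠Y = 34.26°
cos φ = cos(34.26°) = 0.8265

0.8265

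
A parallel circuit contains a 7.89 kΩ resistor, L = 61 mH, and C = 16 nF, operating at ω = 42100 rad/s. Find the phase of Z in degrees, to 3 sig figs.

-66.0°

X_L = ωL = 2570 Ω
X_C = 1/(ωC) = 1480 Ω
Parallel: admittances add. Y = 1/R + 1/(jωL) + jωC
Y = (0.000127 + j0.000284) S
|Y| = 0.000311 S → |Z| = 1/|Y| = 3210 Ω, ∠Z = −∠Y = -66.0°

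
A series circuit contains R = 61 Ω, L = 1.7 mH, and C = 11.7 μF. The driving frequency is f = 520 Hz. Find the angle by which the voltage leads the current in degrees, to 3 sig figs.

-18.7°

ω = 2πf = 3267 rad/s
X_L = ωL = 5.55 Ω
X_C = 1/(ωC) = 26.2 Ω
Net reactance X = X_L − X_C = -20.6 Ω
Z = 61.0 − j20.6 Ω
|Z| = √(61.0² + 20.6²) = 64.4 Ω
∠Z = arctan(-20.6/61.0) = -18.7°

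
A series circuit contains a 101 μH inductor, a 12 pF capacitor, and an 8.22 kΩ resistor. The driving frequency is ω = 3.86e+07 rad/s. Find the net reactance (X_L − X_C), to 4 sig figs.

1740 Ω

X_L = ωL = 3899 Ω
X_C = 1/(ωC) = 2159 Ω
X = 3899 − 2159 = 1740 Ω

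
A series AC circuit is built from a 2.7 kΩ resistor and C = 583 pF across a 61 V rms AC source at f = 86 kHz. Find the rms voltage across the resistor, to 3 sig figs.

39.5 V

ω = 2πf = 540400 rad/s
X_C = 1/(ωC) = 3170 Ω
Z = 2700 − j3170 Ω
|Z| = √(2700² + 3170²) = 4170 Ω
I = V/|Z| = 14.6 mA
V_R = I·|Z_R| = 0.0146 × 2700 = 39.5 V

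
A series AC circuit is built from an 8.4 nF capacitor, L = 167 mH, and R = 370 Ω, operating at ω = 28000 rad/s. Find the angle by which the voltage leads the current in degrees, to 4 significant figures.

48.91°

X_L = ωL = 4676 Ω
X_C = 1/(ωC) = 4252 Ω
Net reactance X = X_L − X_C = 424.3 Ω
Z = 370.0 + j424.3 Ω
|Z| = √(370.0² + 424.3²) = 563.0 Ω
∠Z = arctan(424.3/370.0) = 48.91°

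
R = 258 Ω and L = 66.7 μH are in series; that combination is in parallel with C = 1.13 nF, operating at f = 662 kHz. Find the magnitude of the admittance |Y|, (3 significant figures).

3.30 mS

ω = 2πf = 4.159e+06 rad/s
X_L = ωL = 277 Ω
X_C = 1/(ωC) = 213 Ω
Branch 1 (R+jX_L): Z₁ = 258 + j277 Ω, |Z₁| = 379 Ω
Branch 2 (−jX_C): Z₂ = −j213 Ω
Parallel: Z = Z₁Z₂/(Z₁+Z₂), |Z| = 303 Ω, ∠Z = -57.0°
|Y| = 1/|Z| = 3.30 mS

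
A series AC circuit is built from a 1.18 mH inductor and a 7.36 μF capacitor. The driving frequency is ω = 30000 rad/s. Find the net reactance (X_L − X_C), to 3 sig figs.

30.9 Ω

X_L = ωL = 35.4 Ω
X_C = 1/(ωC) = 4.53 Ω
X = 35.4 − 4.53 = 30.9 Ω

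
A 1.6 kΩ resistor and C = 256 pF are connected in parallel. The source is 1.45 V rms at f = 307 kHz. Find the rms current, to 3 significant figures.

1.15 mA

ω = 2πf = 1.929e+06 rad/s
X_C = 1/(ωC) = 2030 Ω
Parallel: admittances add. Y = 1/R + jωC
Y = (0.000625 + j0.000494) S
|Y| = 0.000797 S → |Z| = 1/|Y| = 1260 Ω, ∠Z = −∠Y = -38.3°
I = V/|Z| = 1.45/1260 = 1.15 mA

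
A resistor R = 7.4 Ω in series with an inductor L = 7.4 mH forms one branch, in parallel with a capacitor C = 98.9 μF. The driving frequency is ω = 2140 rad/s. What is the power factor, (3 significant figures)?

0.150

X_L = ωL = 15.8 Ω
X_C = 1/(ωC) = 4.72 Ω
Branch 1 (R+jX_L): Z₁ = 7.40 + j15.8 Ω, |Z₁| = 17.5 Ω
Branch 2 (−jX_C): Z₂ = −j4.72 Ω
Parallel: Z = Z₁Z₂/(Z₁+Z₂), |Z| = 6.19 Ω, ∠Z = -81.4°
cos φ = cos(-81.4°) = 0.150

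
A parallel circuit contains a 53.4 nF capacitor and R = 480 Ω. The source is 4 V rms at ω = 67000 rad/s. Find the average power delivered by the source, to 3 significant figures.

X_C = 1/(ωC) = 280 Ω
Parallel: admittances add. Y = 1/R + jωC
Y = (0.00208 + j0.00358) S
|Y| = 0.00414 S → |Z| = 1/|Y| = 242 Ω, ∠Z = −∠Y = -59.8°
I = V/|Z| = 16.6 mA
P = VI cos φ = 4 × 0.0166 × cos(-59.8°) = 33.3 mW

33.3 mW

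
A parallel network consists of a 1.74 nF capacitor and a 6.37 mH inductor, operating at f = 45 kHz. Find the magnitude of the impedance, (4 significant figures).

15810 Ω

ω = 2πf = 282700 rad/s
X_L = ωL = 1801 Ω
X_C = 1/(ωC) = 2033 Ω
Parallel: admittances add. Y = 1/(jωL) + jωC
Y = (0 − j6.325e-05) S
|Y| = 6.325e-05 S → |Z| = 1/|Y| = 15810 Ω, ∠Z = −∠Y = 90.00°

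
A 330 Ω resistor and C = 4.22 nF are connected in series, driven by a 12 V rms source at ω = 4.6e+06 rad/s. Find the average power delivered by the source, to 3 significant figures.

X_C = 1/(ωC) = 51.5 Ω
Z = 330 − j51.5 Ω
|Z| = √(330² + 51.5²) = 334 Ω
∠Z = arctan(-51.5/330) = -8.87°
I = V/|Z| = 35.9 mA
P = VI cos φ = 12 × 0.0359 × cos(-8.87°) = 426 mW

426 mW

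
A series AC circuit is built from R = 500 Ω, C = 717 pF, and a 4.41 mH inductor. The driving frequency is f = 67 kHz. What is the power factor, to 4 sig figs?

ω = 2πf = 421000 rad/s
X_L = ωL = 1856 Ω
X_C = 1/(ωC) = 3313 Ω
Net reactance X = X_L − X_C = -1457 Ω
Z = 500.0 − j1457 Ω
|Z| = √(500.0² + 1457²) = 1540 Ω
∠Z = arctan(-1457/500.0) = -71.05°
cos φ = cos(-71.05°) = 0.3247

0.3247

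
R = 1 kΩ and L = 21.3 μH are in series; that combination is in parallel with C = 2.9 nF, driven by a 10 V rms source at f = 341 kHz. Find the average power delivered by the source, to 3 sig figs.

ω = 2πf = 2.143e+06 rad/s
X_L = ωL = 45.6 Ω
X_C = 1/(ωC) = 161 Ω
Branch 1 (R+jX_L): Z₁ = 1000 + j45.6 Ω, |Z₁| = 1000 Ω
Branch 2 (−jX_C): Z₂ = −j161 Ω
Parallel: Z = Z₁Z₂/(Z₁+Z₂), |Z| = 160 Ω, ∠Z = -80.8°
I = V/|Z| = 62.5 mA
P = VI cos φ = 10 × 0.0625 × cos(-80.8°) = 99.8 mW

99.8 mW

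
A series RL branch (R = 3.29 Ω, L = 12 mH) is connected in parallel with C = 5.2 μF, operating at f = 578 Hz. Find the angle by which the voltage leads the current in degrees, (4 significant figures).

66.34°

ω = 2πf = 3632 rad/s
X_L = ωL = 43.58 Ω
X_C = 1/(ωC) = 52.95 Ω
Branch 1 (R+jX_L): Z₁ = 3.290 + j43.58 Ω, |Z₁| = 43.70 Ω
Branch 2 (−jX_C): Z₂ = −j52.95 Ω
Parallel: Z = Z₁Z₂/(Z₁+Z₂), |Z| = 233.0 Ω, ∠Z = 66.34°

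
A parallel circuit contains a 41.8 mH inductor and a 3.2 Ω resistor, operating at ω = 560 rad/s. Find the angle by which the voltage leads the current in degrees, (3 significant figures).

7.78°

X_L = ωL = 23.4 Ω
Parallel: admittances add. Y = 1/R + 1/(jωL)
Y = (0.312 − j0.0427) S
|Y| = 0.315 S → |Z| = 1/|Y| = 3.17 Ω, ∠Z = −∠Y = 7.78°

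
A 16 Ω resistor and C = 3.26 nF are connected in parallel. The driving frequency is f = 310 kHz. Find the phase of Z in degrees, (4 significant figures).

-5.801°

ω = 2πf = 1.948e+06 rad/s
X_C = 1/(ωC) = 157.5 Ω
Parallel: admittances add. Y = 1/R + jωC
Y = (0.06250 + j0.006350) S
|Y| = 0.06282 S → |Z| = 1/|Y| = 15.92 Ω, ∠Z = −∠Y = -5.801°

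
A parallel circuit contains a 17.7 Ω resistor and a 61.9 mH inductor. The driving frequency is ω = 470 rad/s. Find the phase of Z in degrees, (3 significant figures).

X_L = ωL = 29.1 Ω
Parallel: admittances add. Y = 1/R + 1/(jωL)
Y = (0.0565 − j0.0344) S
|Y| = 0.0661 S → |Z| = 1/|Y| = 15.1 Ω, ∠Z = −∠Y = 31.3°

31.3°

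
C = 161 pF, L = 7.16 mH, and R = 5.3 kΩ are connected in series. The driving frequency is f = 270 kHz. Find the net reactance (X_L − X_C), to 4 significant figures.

ω = 2πf = 1.696e+06 rad/s
X_L = ωL = 12150 Ω
X_C = 1/(ωC) = 3661 Ω
X = 12150 − 3661 = 8485 Ω

8485 Ω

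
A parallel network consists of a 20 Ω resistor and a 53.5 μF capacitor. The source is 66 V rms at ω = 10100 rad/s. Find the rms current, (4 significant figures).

35.82 A

X_C = 1/(ωC) = 1.851 Ω
Parallel: admittances add. Y = 1/R + jωC
Y = (0.05000 + j0.5403) S
|Y| = 0.5427 S → |Z| = 1/|Y| = 1.843 Ω, ∠Z = −∠Y = -84.71°
I = V/|Z| = 66/1.843 = 35.82 A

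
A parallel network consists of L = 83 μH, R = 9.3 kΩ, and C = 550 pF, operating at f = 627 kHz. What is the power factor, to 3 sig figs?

0.120

ω = 2πf = 3.94e+06 rad/s
X_L = ωL = 327 Ω
X_C = 1/(ωC) = 462 Ω
Parallel: admittances add. Y = 1/R + 1/(jωL) + jωC
Y = (0.000108 − j0.000892) S
|Y| = 0.000898 S → |Z| = 1/|Y| = 1110 Ω, ∠Z = −∠Y = 83.1°
cos φ = cos(83.1°) = 0.120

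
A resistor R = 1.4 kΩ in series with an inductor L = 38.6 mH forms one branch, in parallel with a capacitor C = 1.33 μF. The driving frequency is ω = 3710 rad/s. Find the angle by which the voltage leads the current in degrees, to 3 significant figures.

-81.7°

X_L = ωL = 143 Ω
X_C = 1/(ωC) = 203 Ω
Branch 1 (R+jX_L): Z₁ = 1400 + j143 Ω, |Z₁| = 1410 Ω
Branch 2 (−jX_C): Z₂ = −j203 Ω
Parallel: Z = Z₁Z₂/(Z₁+Z₂), |Z| = 204 Ω, ∠Z = -81.7°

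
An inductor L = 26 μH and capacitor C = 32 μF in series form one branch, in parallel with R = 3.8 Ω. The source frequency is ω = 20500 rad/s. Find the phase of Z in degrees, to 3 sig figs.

X_L = ωL = 0.533 Ω
X_C = 1/(ωC) = 1.52 Ω
Branch 1: Z₁ = R = 3.80 Ω
Branch 2 (series LC): Z₂ = j(X_L − X_C) = −j0.991 Ω
Parallel: Z = Z₁Z₂/(Z₁+Z₂), |Z| = 0.959 Ω, ∠Z = -75.4°

-75.4°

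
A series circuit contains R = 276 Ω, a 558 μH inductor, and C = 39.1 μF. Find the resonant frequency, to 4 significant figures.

ω₀ = 1/√(LC) = 1/√(0.000558 × 3.91e-05) = 6770 rad/s
f₀ = ω₀/(2π) = 1.077 kHz

1.077 kHz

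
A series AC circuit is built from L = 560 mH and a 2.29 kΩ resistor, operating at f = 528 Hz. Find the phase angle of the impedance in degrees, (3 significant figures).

39.1°

ω = 2πf = 3318 rad/s
X_L = ωL = 1860 Ω
Z = 2290 + j1860 Ω
|Z| = √(2290² + 1860²) = 2950 Ω
∠Z = arctan(1860/2290) = 39.1°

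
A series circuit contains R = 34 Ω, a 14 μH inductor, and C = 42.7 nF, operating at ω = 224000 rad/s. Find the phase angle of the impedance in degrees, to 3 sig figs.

X_L = ωL = 3.14 Ω
X_C = 1/(ωC) = 105 Ω
Net reactance X = X_L − X_C = -101 Ω
Z = 34.0 − j101 Ω
|Z| = √(34.0² + 101²) = 107 Ω
∠Z = arctan(-101/34.0) = -71.5°

-71.5°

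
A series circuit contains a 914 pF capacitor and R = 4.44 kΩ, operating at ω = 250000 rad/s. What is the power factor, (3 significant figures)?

0.712

X_C = 1/(ωC) = 4380 Ω
Z = 4440 − j4380 Ω
|Z| = √(4440² + 4380²) = 6230 Ω
∠Z = arctan(-4380/4440) = -44.6°
cos φ = cos(-44.6°) = 0.712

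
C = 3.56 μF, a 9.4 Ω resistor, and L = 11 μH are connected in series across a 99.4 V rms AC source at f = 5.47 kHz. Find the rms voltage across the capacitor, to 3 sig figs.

ω = 2πf = 34370 rad/s
X_L = ωL = 0.378 Ω
X_C = 1/(ωC) = 8.17 Ω
Net reactance X = X_L − X_C = -7.79 Ω
Z = 9.40 − j7.79 Ω
|Z| = √(9.40² + 7.79²) = 12.2 Ω
I = V/|Z| = 8.14 A
V_C = I·|Z_C| = 8.14 × 8.17 = 66.5 V

66.5 V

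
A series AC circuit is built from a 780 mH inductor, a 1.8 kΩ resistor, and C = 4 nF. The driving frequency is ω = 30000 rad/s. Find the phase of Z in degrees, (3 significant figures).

83.2°

X_L = ωL = 23400 Ω
X_C = 1/(ωC) = 8330 Ω
Net reactance X = X_L − X_C = 15100 Ω
Z = 1800 + j15100 Ω
|Z| = √(1800² + 15100²) = 15200 Ω
∠Z = arctan(15100/1800) = 83.2°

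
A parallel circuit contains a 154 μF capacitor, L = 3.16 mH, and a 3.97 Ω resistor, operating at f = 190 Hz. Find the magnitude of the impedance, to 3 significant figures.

ω = 2πf = 1194 rad/s
X_L = ωL = 3.77 Ω
X_C = 1/(ωC) = 5.44 Ω
Parallel: admittances add. Y = 1/R + 1/(jωL) + jωC
Y = (0.252 − j0.0812) S
|Y| = 0.265 S → |Z| = 1/|Y| = 3.78 Ω, ∠Z = −∠Y = 17.9°

3.78 Ω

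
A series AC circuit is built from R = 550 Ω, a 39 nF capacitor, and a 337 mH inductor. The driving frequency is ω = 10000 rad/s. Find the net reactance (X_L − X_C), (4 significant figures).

X_L = ωL = 3370 Ω
X_C = 1/(ωC) = 2564 Ω
X = 3370 − 2564 = 805.9 Ω

805.9 Ω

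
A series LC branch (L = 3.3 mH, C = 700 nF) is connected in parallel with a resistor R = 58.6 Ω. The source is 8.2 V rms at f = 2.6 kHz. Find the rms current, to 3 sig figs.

ω = 2πf = 16340 rad/s
X_L = ωL = 53.9 Ω
X_C = 1/(ωC) = 87.4 Ω
Branch 1: Z₁ = R = 58.6 Ω
Branch 2 (series LC): Z₂ = j(X_L − X_C) = −j33.5 Ω
Parallel: Z = Z₁Z₂/(Z₁+Z₂), |Z| = 29.1 Ω, ∠Z = -60.2°
I = V/|Z| = 8.2/29.1 = 282 mA

282 mA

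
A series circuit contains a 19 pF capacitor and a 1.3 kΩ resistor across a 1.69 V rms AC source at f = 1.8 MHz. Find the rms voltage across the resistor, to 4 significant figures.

0.4547 V

ω = 2πf = 1.131e+07 rad/s
X_C = 1/(ωC) = 4654 Ω
Z = 1300 − j4654 Ω
|Z| = √(1300² + 4654²) = 4832 Ω
I = V/|Z| = 349.8 μA
V_R = I·|Z_R| = 0.0003498 × 1300 = 0.4547 V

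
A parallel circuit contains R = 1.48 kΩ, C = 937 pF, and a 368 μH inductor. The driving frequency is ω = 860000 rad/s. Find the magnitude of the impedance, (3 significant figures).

X_L = ωL = 316 Ω
X_C = 1/(ωC) = 1240 Ω
Parallel: admittances add. Y = 1/R + 1/(jωL) + jωC
Y = (0.000676 − j0.00235) S
|Y| = 0.00245 S → |Z| = 1/|Y| = 408 Ω, ∠Z = −∠Y = 74.0°

408 Ω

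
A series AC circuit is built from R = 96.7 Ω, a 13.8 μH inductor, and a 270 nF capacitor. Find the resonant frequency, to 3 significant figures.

82.5 kHz

ω₀ = 1/√(LC) = 1/√(1.38e-05 × 2.7e-07) = 518100 rad/s
f₀ = ω₀/(2π) = 82.5 kHz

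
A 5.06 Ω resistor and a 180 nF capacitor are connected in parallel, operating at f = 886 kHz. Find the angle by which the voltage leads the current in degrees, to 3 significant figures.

-78.8°

ω = 2πf = 5.567e+06 rad/s
X_C = 1/(ωC) = 0.998 Ω
Parallel: admittances add. Y = 1/R + jωC
Y = (0.198 + j1.00) S
|Y| = 1.02 S → |Z| = 1/|Y| = 0.979 Ω, ∠Z = −∠Y = -78.8°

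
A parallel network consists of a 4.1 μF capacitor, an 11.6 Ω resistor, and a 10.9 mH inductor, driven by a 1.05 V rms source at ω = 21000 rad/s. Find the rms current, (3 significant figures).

125 mA

X_L = ωL = 229 Ω
X_C = 1/(ωC) = 11.6 Ω
Parallel: admittances add. Y = 1/R + 1/(jωL) + jωC
Y = (0.0862 + j0.0817) S
|Y| = 0.119 S → |Z| = 1/|Y| = 8.42 Ω, ∠Z = −∠Y = -43.5°
I = V/|Z| = 1.05/8.42 = 125 mA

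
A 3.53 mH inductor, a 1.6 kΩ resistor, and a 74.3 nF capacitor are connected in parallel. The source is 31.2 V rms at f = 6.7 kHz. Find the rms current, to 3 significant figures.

ω = 2πf = 42100 rad/s
X_L = ωL = 149 Ω
X_C = 1/(ωC) = 320 Ω
Parallel: admittances add. Y = 1/R + 1/(jωL) + jωC
Y = (0.000625 − j0.00360) S
|Y| = 0.00366 S → |Z| = 1/|Y| = 274 Ω, ∠Z = −∠Y = 80.2°
I = V/|Z| = 31.2/274 = 114 mA

114 mA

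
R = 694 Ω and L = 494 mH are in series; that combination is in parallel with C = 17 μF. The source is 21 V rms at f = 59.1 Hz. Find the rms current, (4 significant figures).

128.2 mA

ω = 2πf = 371.3 rad/s
X_L = ωL = 183.4 Ω
X_C = 1/(ωC) = 158.4 Ω
Branch 1 (R+jX_L): Z₁ = 694.0 + j183.4 Ω, |Z₁| = 717.8 Ω
Branch 2 (−jX_C): Z₂ = −j158.4 Ω
Parallel: Z = Z₁Z₂/(Z₁+Z₂), |Z| = 163.7 Ω, ∠Z = -77.26°
I = V/|Z| = 21/163.7 = 128.2 mA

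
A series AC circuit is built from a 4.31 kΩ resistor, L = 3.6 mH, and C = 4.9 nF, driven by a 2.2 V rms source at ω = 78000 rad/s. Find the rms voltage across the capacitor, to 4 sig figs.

1.174 V

X_L = ωL = 280.8 Ω
X_C = 1/(ωC) = 2616 Ω
Net reactance X = X_L − X_C = -2336 Ω
Z = 4310 − j2336 Ω
|Z| = √(4310² + 2336²) = 4902 Ω
I = V/|Z| = 448.8 μA
V_C = I·|Z_C| = 0.0004488 × 2616 = 1.174 V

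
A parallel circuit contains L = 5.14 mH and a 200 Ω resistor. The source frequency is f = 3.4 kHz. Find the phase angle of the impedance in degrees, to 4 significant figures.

61.23°

ω = 2πf = 21360 rad/s
X_L = ωL = 109.8 Ω
Parallel: admittances add. Y = 1/R + 1/(jωL)
Y = (0.005000 − j0.009107) S
|Y| = 0.01039 S → |Z| = 1/|Y| = 96.25 Ω, ∠Z = −∠Y = 61.23°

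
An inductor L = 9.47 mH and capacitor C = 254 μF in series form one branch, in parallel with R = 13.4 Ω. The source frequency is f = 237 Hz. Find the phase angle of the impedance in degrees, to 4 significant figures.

ω = 2πf = 1489 rad/s
X_L = ωL = 14.10 Ω
X_C = 1/(ωC) = 2.644 Ω
Branch 1: Z₁ = R = 13.40 Ω
Branch 2 (series LC): Z₂ = j(X_L − X_C) = j11.46 Ω
Parallel: Z = Z₁Z₂/(Z₁+Z₂), |Z| = 8.708 Ω, ∠Z = 49.47°

49.47°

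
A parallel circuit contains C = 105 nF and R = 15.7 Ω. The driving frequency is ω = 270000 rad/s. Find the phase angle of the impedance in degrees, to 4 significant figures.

X_C = 1/(ωC) = 35.27 Ω
Parallel: admittances add. Y = 1/R + jωC
Y = (0.06369 + j0.02835) S
|Y| = 0.06972 S → |Z| = 1/|Y| = 14.34 Ω, ∠Z = −∠Y = -23.99°

-23.99°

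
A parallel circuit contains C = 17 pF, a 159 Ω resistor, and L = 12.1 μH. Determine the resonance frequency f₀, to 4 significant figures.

11.10 MHz

ω₀ = 1/√(LC) = 1/√(1.21e-05 × 1.7e-11) = 6.972e+07 rad/s
f₀ = ω₀/(2π) = 11.10 MHz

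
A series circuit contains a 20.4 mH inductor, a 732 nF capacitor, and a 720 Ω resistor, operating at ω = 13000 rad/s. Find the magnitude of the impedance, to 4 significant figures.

X_L = ωL = 265.2 Ω
X_C = 1/(ωC) = 105.1 Ω
Net reactance X = X_L − X_C = 160.1 Ω
Z = 720.0 + j160.1 Ω
|Z| = √(720.0² + 160.1²) = 737.6 Ω

737.6 Ω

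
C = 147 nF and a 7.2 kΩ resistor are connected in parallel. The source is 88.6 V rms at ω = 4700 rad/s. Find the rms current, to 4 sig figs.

62.44 mA

X_C = 1/(ωC) = 1447 Ω
Parallel: admittances add. Y = 1/R + jωC
Y = (0.0001389 + j0.0006909) S
|Y| = 0.0007047 S → |Z| = 1/|Y| = 1419 Ω, ∠Z = −∠Y = -78.63°
I = V/|Z| = 88.6/1419 = 62.44 mA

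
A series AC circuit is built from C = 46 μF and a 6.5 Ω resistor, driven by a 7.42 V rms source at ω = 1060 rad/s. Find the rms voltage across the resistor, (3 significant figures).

2.24 V

X_C = 1/(ωC) = 20.5 Ω
Z = 6.50 − j20.5 Ω
|Z| = √(6.50² + 20.5²) = 21.5 Ω
I = V/|Z| = 345 mA
V_R = I·|Z_R| = 0.345 × 6.50 = 2.24 V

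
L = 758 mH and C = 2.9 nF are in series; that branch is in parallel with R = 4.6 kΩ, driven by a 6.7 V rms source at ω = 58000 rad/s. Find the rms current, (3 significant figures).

1.47 mA

X_L = ωL = 44000 Ω
X_C = 1/(ωC) = 5950 Ω
Branch 1: Z₁ = R = 4600 Ω
Branch 2 (series LC): Z₂ = j(X_L − X_C) = j38000 Ω
Parallel: Z = Z₁Z₂/(Z₁+Z₂), |Z| = 4570 Ω, ∠Z = 6.90°
I = V/|Z| = 6.7/4570 = 1.47 mA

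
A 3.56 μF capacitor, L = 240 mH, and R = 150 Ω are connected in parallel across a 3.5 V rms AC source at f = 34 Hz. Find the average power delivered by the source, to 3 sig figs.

81.7 mW

ω = 2πf = 213.6 rad/s
X_L = ωL = 51.3 Ω
X_C = 1/(ωC) = 1310 Ω
Parallel: admittances add. Y = 1/R + 1/(jωL) + jωC
Y = (0.00667 − j0.0187) S
|Y| = 0.0199 S → |Z| = 1/|Y| = 50.3 Ω, ∠Z = −∠Y = 70.4°
I = V/|Z| = 69.6 mA
P = VI cos φ = 3.5 × 0.0696 × cos(70.4°) = 81.7 mW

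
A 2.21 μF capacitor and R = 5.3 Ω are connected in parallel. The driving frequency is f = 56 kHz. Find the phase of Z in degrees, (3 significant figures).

ω = 2πf = 351900 rad/s
X_C = 1/(ωC) = 1.29 Ω
Parallel: admittances add. Y = 1/R + jωC
Y = (0.189 + j0.778) S
|Y| = 0.800 S → |Z| = 1/|Y| = 1.25 Ω, ∠Z = −∠Y = -76.4°

-76.4°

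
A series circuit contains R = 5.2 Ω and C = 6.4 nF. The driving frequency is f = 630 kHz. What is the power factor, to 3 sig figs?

ω = 2πf = 3.958e+06 rad/s
X_C = 1/(ωC) = 39.5 Ω
Z = 5.20 − j39.5 Ω
|Z| = √(5.20² + 39.5²) = 39.8 Ω
∠Z = arctan(-39.5/5.20) = -82.5°
cos φ = cos(-82.5°) = 0.131

0.131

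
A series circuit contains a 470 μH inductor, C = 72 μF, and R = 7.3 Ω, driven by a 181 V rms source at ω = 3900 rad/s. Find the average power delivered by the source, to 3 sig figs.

4.25 kW

X_L = ωL = 1.83 Ω
X_C = 1/(ωC) = 3.56 Ω
Net reactance X = X_L − X_C = -1.73 Ω
Z = 7.30 − j1.73 Ω
|Z| = √(7.30² + 1.73²) = 7.50 Ω
∠Z = arctan(-1.73/7.30) = -13.3°
I = V/|Z| = 24.1 A
P = VI cos φ = 181 × 24.1 × cos(-13.3°) = 4.25 kW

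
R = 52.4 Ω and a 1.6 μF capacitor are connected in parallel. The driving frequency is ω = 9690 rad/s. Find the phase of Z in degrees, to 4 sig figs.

-39.09°

X_C = 1/(ωC) = 64.50 Ω
Parallel: admittances add. Y = 1/R + jωC
Y = (0.01908 + j0.01550) S
|Y| = 0.02459 S → |Z| = 1/|Y| = 40.67 Ω, ∠Z = −∠Y = -39.09°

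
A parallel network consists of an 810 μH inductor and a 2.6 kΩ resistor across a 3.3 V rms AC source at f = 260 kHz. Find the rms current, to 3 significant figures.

ω = 2πf = 1.634e+06 rad/s
X_L = ωL = 1320 Ω
Parallel: admittances add. Y = 1/R + 1/(jωL)
Y = (0.000385 − j0.000756) S
|Y| = 0.000848 S → |Z| = 1/|Y| = 1180 Ω, ∠Z = −∠Y = 63.0°
I = V/|Z| = 3.3/1180 = 2.80 mA

2.80 mA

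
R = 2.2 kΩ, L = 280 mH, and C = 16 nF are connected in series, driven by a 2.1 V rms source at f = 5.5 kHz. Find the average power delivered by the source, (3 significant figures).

145 μW

ω = 2πf = 34560 rad/s
X_L = ωL = 9680 Ω
X_C = 1/(ωC) = 1810 Ω
Net reactance X = X_L − X_C = 7870 Ω
Z = 2200 + j7870 Ω
|Z| = √(2200² + 7870²) = 8170 Ω
∠Z = arctan(7870/2200) = 74.4°
I = V/|Z| = 257 μA
P = VI cos φ = 2.1 × 0.000257 × cos(74.4°) = 145 μW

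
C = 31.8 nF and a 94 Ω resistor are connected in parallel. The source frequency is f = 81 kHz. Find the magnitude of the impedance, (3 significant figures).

51.6 Ω

ω = 2πf = 508900 rad/s
X_C = 1/(ωC) = 61.8 Ω
Parallel: admittances add. Y = 1/R + jωC
Y = (0.0106 + j0.0162) S
|Y| = 0.0194 S → |Z| = 1/|Y| = 51.6 Ω, ∠Z = −∠Y = -56.7°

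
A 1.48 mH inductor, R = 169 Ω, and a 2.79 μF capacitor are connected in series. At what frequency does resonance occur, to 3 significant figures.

2.48 kHz

ω₀ = 1/√(LC) = 1/√(0.00148 × 2.79e-06) = 15560 rad/s
f₀ = ω₀/(2π) = 2.48 kHz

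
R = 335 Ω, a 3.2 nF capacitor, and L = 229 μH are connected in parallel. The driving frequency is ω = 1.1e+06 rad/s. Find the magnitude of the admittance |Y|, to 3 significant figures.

3.02 mS

X_L = ωL = 252 Ω
X_C = 1/(ωC) = 284 Ω
Parallel: admittances add. Y = 1/R + 1/(jωL) + jωC
Y = (0.00299 − j0.000450) S
|Y| = 0.00302 S → |Z| = 1/|Y| = 331 Ω, ∠Z = −∠Y = 8.57°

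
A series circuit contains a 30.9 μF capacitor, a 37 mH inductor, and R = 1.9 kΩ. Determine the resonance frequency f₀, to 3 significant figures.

ω₀ = 1/√(LC) = 1/√(0.037 × 3.09e-05) = 935.2 rad/s
f₀ = ω₀/(2π) = 149 Hz

149 Hz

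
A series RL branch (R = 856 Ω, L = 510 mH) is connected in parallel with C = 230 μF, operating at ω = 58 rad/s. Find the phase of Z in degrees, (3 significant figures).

X_L = ωL = 29.6 Ω
X_C = 1/(ωC) = 75.0 Ω
Branch 1 (R+jX_L): Z₁ = 856 + j29.6 Ω, |Z₁| = 857 Ω
Branch 2 (−jX_C): Z₂ = −j75.0 Ω
Parallel: Z = Z₁Z₂/(Z₁+Z₂), |Z| = 74.9 Ω, ∠Z = -85.0°

-85.0°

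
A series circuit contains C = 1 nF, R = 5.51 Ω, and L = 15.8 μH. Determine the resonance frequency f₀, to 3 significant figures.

ω₀ = 1/√(LC) = 1/√(1.58e-05 × 1e-09) = 7.956e+06 rad/s
f₀ = ω₀/(2π) = 1.27 MHz

1.27 MHz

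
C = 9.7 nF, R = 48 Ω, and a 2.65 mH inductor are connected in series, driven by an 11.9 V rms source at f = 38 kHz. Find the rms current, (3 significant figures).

ω = 2πf = 238800 rad/s
X_L = ωL = 633 Ω
X_C = 1/(ωC) = 432 Ω
Net reactance X = X_L − X_C = 201 Ω
Z = 48.0 + j201 Ω
|Z| = √(48.0² + 201²) = 207 Ω
I = V/|Z| = 11.9/207 = 57.6 mA

57.6 mA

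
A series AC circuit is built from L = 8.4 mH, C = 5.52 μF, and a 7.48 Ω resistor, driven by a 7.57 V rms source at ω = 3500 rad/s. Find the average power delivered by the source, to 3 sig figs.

771 mW

X_L = ωL = 29.4 Ω
X_C = 1/(ωC) = 51.8 Ω
Net reactance X = X_L − X_C = -22.4 Ω
Z = 7.48 − j22.4 Ω
|Z| = √(7.48² + 22.4²) = 23.6 Ω
∠Z = arctan(-22.4/7.48) = -71.5°
I = V/|Z| = 321 mA
P = VI cos φ = 7.57 × 0.321 × cos(-71.5°) = 771 mW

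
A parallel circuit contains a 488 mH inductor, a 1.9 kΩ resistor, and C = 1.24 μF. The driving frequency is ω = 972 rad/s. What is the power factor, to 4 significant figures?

X_L = ωL = 474.3 Ω
X_C = 1/(ωC) = 829.7 Ω
Parallel: admittances add. Y = 1/R + 1/(jωL) + jωC
Y = (0.0005263 − j0.0009029) S
|Y| = 0.001045 S → |Z| = 1/|Y| = 956.8 Ω, ∠Z = −∠Y = 59.76°
cos φ = cos(59.76°) = 0.5036

0.5036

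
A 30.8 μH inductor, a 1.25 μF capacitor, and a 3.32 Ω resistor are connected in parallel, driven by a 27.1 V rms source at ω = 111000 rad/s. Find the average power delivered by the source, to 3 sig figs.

221 W

X_L = ωL = 3.42 Ω
X_C = 1/(ωC) = 7.21 Ω
Parallel: admittances add. Y = 1/R + 1/(jωL) + jωC
Y = (0.301 − j0.154) S
|Y| = 0.338 S → |Z| = 1/|Y| = 2.96 Ω, ∠Z = −∠Y = 27.0°
I = V/|Z| = 9.16 A
P = VI cos φ = 27.1 × 9.16 × cos(27.0°) = 221 W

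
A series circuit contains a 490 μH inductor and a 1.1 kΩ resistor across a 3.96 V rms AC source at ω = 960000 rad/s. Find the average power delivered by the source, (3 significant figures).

X_L = ωL = 470 Ω
Z = 1100 + j470 Ω
|Z| = √(1100² + 470²) = 1200 Ω
∠Z = arctan(470/1100) = 23.2°
I = V/|Z| = 3.31 mA
P = VI cos φ = 3.96 × 0.00331 × cos(23.2°) = 12.1 mW

12.1 mW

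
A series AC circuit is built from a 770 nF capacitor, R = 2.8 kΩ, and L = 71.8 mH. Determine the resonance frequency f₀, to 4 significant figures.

676.9 Hz

ω₀ = 1/√(LC) = 1/√(0.0718 × 7.7e-07) = 4253 rad/s
f₀ = ω₀/(2π) = 676.9 Hz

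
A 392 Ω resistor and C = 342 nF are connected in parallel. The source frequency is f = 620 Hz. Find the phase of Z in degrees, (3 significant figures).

-27.6°

ω = 2πf = 3896 rad/s
X_C = 1/(ωC) = 751 Ω
Parallel: admittances add. Y = 1/R + jωC
Y = (0.00255 + j0.00133) S
|Y| = 0.00288 S → |Z| = 1/|Y| = 347 Ω, ∠Z = −∠Y = -27.6°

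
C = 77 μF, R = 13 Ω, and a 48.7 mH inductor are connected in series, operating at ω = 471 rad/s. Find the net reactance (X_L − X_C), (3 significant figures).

X_L = ωL = 22.9 Ω
X_C = 1/(ωC) = 27.6 Ω
X = 22.9 − 27.6 = -4.64 Ω

-4.64 Ω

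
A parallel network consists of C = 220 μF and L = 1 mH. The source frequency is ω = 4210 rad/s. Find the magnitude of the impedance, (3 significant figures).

X_L = ωL = 4.21 Ω
X_C = 1/(ωC) = 1.08 Ω
Parallel: admittances add. Y = 1/(jωL) + jωC
Y = (0 + j0.689) S
|Y| = 0.689 S → |Z| = 1/|Y| = 1.45 Ω, ∠Z = −∠Y = -90.0°

1.45 Ω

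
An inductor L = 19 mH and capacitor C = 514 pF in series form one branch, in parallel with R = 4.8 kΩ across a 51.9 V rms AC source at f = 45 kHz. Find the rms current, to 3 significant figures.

36.1 mA

ω = 2πf = 282700 rad/s
X_L = ωL = 5370 Ω
X_C = 1/(ωC) = 6880 Ω
Branch 1: Z₁ = R = 4800 Ω
Branch 2 (series LC): Z₂ = j(X_L − X_C) = −j1510 Ω
Parallel: Z = Z₁Z₂/(Z₁+Z₂), |Z| = 1440 Ω, ∠Z = -72.6°
I = V/|Z| = 51.9/1440 = 36.1 mA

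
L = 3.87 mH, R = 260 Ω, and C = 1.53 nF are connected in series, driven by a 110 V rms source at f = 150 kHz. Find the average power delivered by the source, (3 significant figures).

ω = 2πf = 942500 rad/s
X_L = ωL = 3650 Ω
X_C = 1/(ωC) = 693 Ω
Net reactance X = X_L − X_C = 2950 Ω
Z = 260 + j2950 Ω
|Z| = √(260² + 2950²) = 2970 Ω
∠Z = arctan(2950/260) = 85.0°
I = V/|Z| = 37.1 mA
P = VI cos φ = 110 × 0.0371 × cos(85.0°) = 358 mW

358 mW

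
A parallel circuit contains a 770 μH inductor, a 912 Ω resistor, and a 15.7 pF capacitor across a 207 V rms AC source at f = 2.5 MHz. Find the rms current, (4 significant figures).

ω = 2πf = 1.571e+07 rad/s
X_L = ωL = 12100 Ω
X_C = 1/(ωC) = 4055 Ω
Parallel: admittances add. Y = 1/R + 1/(jωL) + jωC
Y = (0.001096 + j0.0001639) S
|Y| = 0.001109 S → |Z| = 1/|Y| = 902.0 Ω, ∠Z = −∠Y = -8.503°
I = V/|Z| = 207/902.0 = 229.5 mA

229.5 mA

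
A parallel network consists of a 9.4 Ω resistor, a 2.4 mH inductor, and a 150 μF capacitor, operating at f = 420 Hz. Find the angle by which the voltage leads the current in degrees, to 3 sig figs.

-65.9°

ω = 2πf = 2639 rad/s
X_L = ωL = 6.33 Ω
X_C = 1/(ωC) = 2.53 Ω
Parallel: admittances add. Y = 1/R + 1/(jωL) + jωC
Y = (0.106 + j0.238) S
|Y| = 0.261 S → |Z| = 1/|Y| = 3.84 Ω, ∠Z = −∠Y = -65.9°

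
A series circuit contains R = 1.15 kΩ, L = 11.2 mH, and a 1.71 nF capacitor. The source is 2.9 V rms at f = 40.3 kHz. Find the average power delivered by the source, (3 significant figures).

ω = 2πf = 253200 rad/s
X_L = ωL = 2840 Ω
X_C = 1/(ωC) = 2310 Ω
Net reactance X = X_L − X_C = 526 Ω
Z = 1150 + j526 Ω
|Z| = √(1150² + 526²) = 1260 Ω
∠Z = arctan(526/1150) = 24.6°
I = V/|Z| = 2.29 mA
P = VI cos φ = 2.9 × 0.00229 × cos(24.6°) = 6.05 mW

6.05 mW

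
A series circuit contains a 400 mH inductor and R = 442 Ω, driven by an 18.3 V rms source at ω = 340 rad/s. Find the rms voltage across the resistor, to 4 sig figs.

X_L = ωL = 136.0 Ω
Z = 442.0 + j136.0 Ω
|Z| = √(442.0² + 136.0²) = 462.4 Ω
I = V/|Z| = 39.57 mA
V_R = I·|Z_R| = 0.03957 × 442.0 = 17.49 V

17.49 V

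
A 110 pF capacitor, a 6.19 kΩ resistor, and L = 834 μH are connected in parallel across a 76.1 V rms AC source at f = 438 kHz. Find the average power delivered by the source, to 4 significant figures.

ω = 2πf = 2.752e+06 rad/s
X_L = ωL = 2295 Ω
X_C = 1/(ωC) = 3303 Ω
Parallel: admittances add. Y = 1/R + 1/(jωL) + jωC
Y = (0.0001616 − j0.0001330) S
|Y| = 0.0002092 S → |Z| = 1/|Y| = 4779 Ω, ∠Z = −∠Y = 39.46°
I = V/|Z| = 15.92 mA
P = VI cos φ = 76.1 × 0.01592 × cos(39.46°) = 935.6 mW

935.6 mW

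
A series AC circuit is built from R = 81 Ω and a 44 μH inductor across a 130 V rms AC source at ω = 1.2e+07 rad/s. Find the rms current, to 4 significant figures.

X_L = ωL = 528.0 Ω
Z = 81.00 + j528.0 Ω
|Z| = √(81.00² + 528.0²) = 534.2 Ω
I = V/|Z| = 130/534.2 = 243.4 mA

243.4 mA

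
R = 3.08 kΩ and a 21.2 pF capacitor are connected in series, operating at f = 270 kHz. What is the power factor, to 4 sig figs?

ω = 2πf = 1.696e+06 rad/s
X_C = 1/(ωC) = 27800 Ω
Z = 3080 − j27800 Ω
|Z| = √(3080² + 27800²) = 27970 Ω
∠Z = arctan(-27800/3080) = -83.68°
cos φ = cos(-83.68°) = 0.1101

0.1101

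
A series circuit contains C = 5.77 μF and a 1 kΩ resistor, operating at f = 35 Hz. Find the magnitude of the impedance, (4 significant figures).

ω = 2πf = 219.9 rad/s
X_C = 1/(ωC) = 788.1 Ω
Z = 1000 − j788.1 Ω
|Z| = √(1000² + 788.1²) = 1273 Ω

1273 Ω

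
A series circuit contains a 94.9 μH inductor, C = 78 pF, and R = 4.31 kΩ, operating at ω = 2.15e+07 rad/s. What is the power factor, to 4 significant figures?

0.9482

X_L = ωL = 2040 Ω
X_C = 1/(ωC) = 596.3 Ω
Net reactance X = X_L − X_C = 1444 Ω
Z = 4310 + j1444 Ω
|Z| = √(4310² + 1444²) = 4545 Ω
∠Z = arctan(1444/4310) = 18.52°
cos φ = cos(18.52°) = 0.9482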